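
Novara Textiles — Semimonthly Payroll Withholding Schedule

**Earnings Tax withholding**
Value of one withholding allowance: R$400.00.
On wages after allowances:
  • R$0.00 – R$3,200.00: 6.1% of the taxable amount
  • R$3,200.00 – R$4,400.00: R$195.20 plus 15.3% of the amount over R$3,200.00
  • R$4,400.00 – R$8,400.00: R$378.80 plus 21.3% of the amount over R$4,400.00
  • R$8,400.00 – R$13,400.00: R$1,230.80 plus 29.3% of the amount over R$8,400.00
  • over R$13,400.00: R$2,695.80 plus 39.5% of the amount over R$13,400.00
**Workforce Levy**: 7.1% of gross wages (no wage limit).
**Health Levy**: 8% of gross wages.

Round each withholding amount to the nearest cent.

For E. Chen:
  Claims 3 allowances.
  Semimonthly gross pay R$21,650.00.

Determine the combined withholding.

Earnings Tax: taxable = R$21,650.00 − 3×R$400.00 = R$20,450.00
  R$2,695.80 + 39.5% × (R$20,450.00 − R$13,400.00) = R$2,695.80 + 39.5% × R$7,050.00 = R$5,480.55
Workforce Levy: 7.1% × R$21,650.00 = R$1,537.15
Health Levy: 8% × R$21,650.00 = R$1,732.00
Total: R$5,480.55 + R$1,537.15 + R$1,732.00 = R$8,749.70

R$8,749.70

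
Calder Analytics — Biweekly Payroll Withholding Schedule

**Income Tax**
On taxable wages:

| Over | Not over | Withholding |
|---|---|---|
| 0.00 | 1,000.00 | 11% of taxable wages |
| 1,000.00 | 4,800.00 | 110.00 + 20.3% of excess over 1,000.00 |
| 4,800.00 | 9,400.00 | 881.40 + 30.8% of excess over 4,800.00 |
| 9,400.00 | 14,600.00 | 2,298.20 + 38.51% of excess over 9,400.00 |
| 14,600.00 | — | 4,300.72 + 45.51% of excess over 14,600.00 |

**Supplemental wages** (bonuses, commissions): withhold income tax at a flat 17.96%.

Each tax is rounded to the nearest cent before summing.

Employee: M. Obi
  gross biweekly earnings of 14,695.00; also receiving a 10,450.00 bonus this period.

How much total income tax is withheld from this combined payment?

6,220.77

Income Tax: taxable = 14,695.00
  4,300.72 + 45.51% × (14,695.00 − 14,600.00) = 4,300.72 + 45.51% × 95.00 = 4,343.95
Supplemental (17.96% flat on bonus): 17.96% × 10,450.00 = 1,876.82
Total income tax: 4,343.95 + 1,876.82 = 6,220.77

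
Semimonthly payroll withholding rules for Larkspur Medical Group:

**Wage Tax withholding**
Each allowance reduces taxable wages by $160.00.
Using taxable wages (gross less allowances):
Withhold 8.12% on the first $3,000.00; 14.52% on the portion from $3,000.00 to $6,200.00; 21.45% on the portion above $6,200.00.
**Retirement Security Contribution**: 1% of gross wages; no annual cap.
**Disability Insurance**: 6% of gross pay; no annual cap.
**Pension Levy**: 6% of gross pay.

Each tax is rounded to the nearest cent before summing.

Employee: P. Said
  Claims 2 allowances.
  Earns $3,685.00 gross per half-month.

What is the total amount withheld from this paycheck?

Wage Tax: taxable = $3,685.00 − 2×$160.00 = $3,365.00
  $243.60 + 14.52% × ($3,365.00 − $3,000.00) = $243.60 + 14.52% × $365.00 = $296.60
Retirement Security Contribution: 1% × $3,685.00 = $36.85
Disability Insurance: 6% × $3,685.00 = $221.10
Pension Levy: 6% × $3,685.00 = $221.10
Total: $296.60 + $36.85 + $221.10 + $221.10 = $775.65

$775.65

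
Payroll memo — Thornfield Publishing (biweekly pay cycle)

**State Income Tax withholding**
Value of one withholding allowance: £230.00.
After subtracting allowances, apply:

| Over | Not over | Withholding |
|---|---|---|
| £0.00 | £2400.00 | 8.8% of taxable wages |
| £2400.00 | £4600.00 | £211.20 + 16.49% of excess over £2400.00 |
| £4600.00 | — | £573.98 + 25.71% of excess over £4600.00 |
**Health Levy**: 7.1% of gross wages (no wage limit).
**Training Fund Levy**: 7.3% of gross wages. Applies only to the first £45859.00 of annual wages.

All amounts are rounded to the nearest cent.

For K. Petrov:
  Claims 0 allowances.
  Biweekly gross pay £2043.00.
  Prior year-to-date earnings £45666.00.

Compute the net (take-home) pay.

£1704.08

State Income Tax: taxable = £2043.00
  8.8% × £2043.00 = £179.78
Health Levy: 7.1% × £2043.00 = £145.05
Training Fund Levy: cap £45859.00 − YTD £45666.00 = £193.00 subject; 7.3% × £193.00 = £14.09
Total withheld: £179.78 + £145.05 + £14.09 = £338.92
Net pay: £2043.00 − £338.92 = £1704.08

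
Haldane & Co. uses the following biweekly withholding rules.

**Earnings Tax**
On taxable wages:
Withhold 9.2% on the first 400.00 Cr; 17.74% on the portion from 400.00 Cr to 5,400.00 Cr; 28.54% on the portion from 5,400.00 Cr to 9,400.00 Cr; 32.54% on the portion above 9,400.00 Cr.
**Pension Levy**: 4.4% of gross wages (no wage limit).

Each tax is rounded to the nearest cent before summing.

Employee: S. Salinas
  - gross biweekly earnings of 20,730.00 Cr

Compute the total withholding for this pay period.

6,664.30 Cr

Earnings Tax: taxable = 20,730.00 Cr
  2,065.40 Cr + 32.54% × (20,730.00 Cr − 9,400.00 Cr) = 2,065.40 Cr + 32.54% × 11,330.00 Cr = 5,752.18 Cr
Pension Levy: 4.4% × 20,730.00 Cr = 912.12 Cr
Total: 5,752.18 Cr + 912.12 Cr = 6,664.30 Cr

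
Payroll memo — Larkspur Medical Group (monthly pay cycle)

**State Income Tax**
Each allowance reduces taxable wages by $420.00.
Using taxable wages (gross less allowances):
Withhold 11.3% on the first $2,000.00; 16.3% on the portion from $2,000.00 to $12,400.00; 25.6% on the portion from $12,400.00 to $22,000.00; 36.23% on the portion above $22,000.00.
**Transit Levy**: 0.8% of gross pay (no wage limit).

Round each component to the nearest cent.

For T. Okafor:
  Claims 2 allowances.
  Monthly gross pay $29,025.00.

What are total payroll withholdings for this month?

$6,851.83

State Income Tax: taxable = $29,025.00 − 2×$420.00 = $28,185.00
  $4,378.80 + 36.23% × ($28,185.00 − $22,000.00) = $4,378.80 + 36.23% × $6,185.00 = $6,619.63
Transit Levy: 0.8% × $29,025.00 = $232.20
Total: $6,619.63 + $232.20 = $6,851.83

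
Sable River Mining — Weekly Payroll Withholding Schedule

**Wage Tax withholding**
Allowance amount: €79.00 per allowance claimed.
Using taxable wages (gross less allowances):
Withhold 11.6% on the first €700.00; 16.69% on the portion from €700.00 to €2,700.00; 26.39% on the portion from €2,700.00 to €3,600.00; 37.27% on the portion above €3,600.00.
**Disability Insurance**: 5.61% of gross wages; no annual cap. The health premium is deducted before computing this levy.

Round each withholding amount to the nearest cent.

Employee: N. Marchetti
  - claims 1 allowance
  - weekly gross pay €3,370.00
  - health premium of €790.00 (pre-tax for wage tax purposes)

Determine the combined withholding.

Wage Tax: taxable = €3,370.00 − €790.00 − 1×€79.00 = €2,501.00
  €81.20 + 16.69% × (€2,501.00 − €700.00) = €81.20 + 16.69% × €1,801.00 = €381.79
Disability Insurance: 5.61% × €2,580.00 = €144.74
Total: €381.79 + €144.74 = €526.53

€526.53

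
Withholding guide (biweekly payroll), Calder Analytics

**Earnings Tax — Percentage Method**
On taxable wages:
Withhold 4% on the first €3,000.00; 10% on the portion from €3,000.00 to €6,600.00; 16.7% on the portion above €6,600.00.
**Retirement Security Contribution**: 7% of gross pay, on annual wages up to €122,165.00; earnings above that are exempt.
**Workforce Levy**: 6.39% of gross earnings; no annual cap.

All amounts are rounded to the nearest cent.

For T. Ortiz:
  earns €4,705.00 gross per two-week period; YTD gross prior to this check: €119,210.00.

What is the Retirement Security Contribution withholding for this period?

Retirement Security Contribution: cap €122,165.00 − YTD €119,210.00 = €2,955.00 subject; 7% × €2,955.00 = €206.85

€206.85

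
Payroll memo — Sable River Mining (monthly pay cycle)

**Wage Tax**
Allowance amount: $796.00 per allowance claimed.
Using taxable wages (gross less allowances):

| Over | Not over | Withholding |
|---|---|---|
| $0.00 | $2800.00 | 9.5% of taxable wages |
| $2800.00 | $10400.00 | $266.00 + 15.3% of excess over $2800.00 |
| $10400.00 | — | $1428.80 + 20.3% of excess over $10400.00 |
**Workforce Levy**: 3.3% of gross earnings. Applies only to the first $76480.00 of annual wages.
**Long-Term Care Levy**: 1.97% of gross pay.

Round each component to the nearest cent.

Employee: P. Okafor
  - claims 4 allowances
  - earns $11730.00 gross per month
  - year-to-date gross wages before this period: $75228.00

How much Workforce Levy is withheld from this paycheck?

Workforce Levy: cap $76480.00 − YTD $75228.00 = $1252.00 subject; 3.3% × $1252.00 = $41.32

$41.32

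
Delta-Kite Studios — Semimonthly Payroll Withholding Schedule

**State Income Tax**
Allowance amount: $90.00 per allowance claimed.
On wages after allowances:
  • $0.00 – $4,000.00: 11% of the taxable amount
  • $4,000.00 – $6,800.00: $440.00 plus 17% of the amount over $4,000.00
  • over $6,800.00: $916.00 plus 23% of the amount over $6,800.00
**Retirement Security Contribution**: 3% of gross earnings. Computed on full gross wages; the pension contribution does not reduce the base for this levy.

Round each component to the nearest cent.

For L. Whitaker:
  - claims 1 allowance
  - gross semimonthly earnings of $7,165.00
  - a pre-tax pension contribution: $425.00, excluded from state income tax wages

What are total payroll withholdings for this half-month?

State Income Tax: taxable = $7,165.00 − $425.00 − 1×$90.00 = $6,650.00
  $440.00 + 17% × ($6,650.00 − $4,000.00) = $440.00 + 17% × $2,650.00 = $890.50
Retirement Security Contribution: 3% × $7,165.00 = $214.95
Total: $890.50 + $214.95 = $1,105.45

$1,105.45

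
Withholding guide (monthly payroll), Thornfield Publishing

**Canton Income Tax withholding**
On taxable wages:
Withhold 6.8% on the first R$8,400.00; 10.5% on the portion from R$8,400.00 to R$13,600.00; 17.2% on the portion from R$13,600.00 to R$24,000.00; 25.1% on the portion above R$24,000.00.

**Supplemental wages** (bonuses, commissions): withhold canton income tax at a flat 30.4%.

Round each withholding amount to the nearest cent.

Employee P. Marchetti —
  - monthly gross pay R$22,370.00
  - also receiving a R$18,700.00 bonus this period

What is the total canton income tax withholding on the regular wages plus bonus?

R$8,310.44

Canton Income Tax: taxable = R$22,370.00
  R$1,117.20 + 17.2% × (R$22,370.00 − R$13,600.00) = R$1,117.20 + 17.2% × R$8,770.00 = R$2,625.64
Supplemental (30.4% flat on bonus): 30.4% × R$18,700.00 = R$5,684.80
Total canton income tax: R$2,625.64 + R$5,684.80 = R$8,310.44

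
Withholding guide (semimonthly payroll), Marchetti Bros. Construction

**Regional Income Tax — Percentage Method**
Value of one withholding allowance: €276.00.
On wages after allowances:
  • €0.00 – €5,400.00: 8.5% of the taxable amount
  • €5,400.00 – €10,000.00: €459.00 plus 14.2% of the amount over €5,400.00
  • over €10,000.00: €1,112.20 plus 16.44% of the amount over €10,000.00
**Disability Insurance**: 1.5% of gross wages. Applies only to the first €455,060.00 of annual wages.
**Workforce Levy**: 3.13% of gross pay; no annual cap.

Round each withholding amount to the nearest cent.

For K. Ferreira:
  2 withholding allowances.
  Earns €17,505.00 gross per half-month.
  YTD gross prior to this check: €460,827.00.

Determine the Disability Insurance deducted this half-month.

€0.00

Disability Insurance: YTD €460,827.00 ≥ cap €455,060.00 → €0.00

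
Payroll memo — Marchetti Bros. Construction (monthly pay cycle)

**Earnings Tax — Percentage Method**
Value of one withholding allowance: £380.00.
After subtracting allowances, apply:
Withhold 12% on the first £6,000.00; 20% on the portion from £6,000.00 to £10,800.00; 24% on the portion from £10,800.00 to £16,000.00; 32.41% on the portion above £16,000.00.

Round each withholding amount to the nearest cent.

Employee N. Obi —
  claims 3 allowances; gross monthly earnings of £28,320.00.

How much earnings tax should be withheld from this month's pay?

£6,551.44

Earnings Tax: taxable = £28,320.00 − 3×£380.00 = £27,180.00
  £2,928.00 + 32.41% × (£27,180.00 − £16,000.00) = £2,928.00 + 32.41% × £11,180.00 = £6,551.44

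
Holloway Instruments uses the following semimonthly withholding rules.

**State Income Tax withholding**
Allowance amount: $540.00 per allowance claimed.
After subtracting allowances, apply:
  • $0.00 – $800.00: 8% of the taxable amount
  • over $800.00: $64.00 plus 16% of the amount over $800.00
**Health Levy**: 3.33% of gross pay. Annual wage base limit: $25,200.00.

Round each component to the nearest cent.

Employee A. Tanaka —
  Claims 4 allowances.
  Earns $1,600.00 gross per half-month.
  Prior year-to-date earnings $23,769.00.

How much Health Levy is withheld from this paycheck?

Health Levy: cap $25,200.00 − YTD $23,769.00 = $1,431.00 subject; 3.33% × $1,431.00 = $47.65

$47.65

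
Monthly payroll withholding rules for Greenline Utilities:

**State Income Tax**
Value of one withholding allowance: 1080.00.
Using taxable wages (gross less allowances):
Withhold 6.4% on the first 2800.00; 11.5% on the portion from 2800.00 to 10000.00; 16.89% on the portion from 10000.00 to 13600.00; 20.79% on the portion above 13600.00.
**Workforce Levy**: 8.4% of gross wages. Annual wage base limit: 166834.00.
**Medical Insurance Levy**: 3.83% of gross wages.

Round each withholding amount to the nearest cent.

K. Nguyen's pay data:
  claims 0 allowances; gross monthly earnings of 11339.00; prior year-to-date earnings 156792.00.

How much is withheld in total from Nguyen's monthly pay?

State Income Tax: taxable = 11339.00
  1007.20 + 16.89% × (11339.00 − 10000.00) = 1007.20 + 16.89% × 1339.00 = 1233.36
Workforce Levy: cap 166834.00 − YTD 156792.00 = 10042.00 subject; 8.4% × 10042.00 = 843.53
Medical Insurance Levy: 3.83% × 11339.00 = 434.28
Total: 1233.36 + 843.53 + 434.28 = 2511.17

2511.17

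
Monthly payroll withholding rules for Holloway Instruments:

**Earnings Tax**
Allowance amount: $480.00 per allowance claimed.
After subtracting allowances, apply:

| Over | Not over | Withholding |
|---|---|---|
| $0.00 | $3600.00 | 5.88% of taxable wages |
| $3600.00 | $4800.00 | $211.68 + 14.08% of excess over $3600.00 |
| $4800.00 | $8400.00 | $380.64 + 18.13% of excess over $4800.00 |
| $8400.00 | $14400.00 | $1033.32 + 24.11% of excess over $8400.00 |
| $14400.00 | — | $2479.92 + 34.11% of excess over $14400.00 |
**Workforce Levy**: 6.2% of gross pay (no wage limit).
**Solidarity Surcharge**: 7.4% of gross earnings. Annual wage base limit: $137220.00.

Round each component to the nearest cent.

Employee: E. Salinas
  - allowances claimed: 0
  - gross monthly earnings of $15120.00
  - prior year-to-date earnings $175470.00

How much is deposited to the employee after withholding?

$11457.05

Earnings Tax: taxable = $15120.00
  $2479.92 + 34.11% × ($15120.00 − $14400.00) = $2479.92 + 34.11% × $720.00 = $2725.51
Workforce Levy: 6.2% × $15120.00 = $937.44
Solidarity Surcharge: YTD $175470.00 ≥ cap $137220.00 → $0.00
Total withheld: $2725.51 + $937.44 + $0.00 = $3662.95
Net pay: $15120.00 − $3662.95 = $11457.05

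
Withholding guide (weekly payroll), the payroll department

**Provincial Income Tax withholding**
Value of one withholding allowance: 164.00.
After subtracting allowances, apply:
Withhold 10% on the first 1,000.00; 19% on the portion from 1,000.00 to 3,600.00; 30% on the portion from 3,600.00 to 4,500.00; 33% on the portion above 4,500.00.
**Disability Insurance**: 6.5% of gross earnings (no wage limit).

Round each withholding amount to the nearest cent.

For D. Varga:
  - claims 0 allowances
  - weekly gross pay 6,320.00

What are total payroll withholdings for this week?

1,875.40

Provincial Income Tax: taxable = 6,320.00
  864.00 + 33% × (6,320.00 − 4,500.00) = 864.00 + 33% × 1,820.00 = 1,464.60
Disability Insurance: 6.5% × 6,320.00 = 410.80
Total: 1,464.60 + 410.80 = 1,875.40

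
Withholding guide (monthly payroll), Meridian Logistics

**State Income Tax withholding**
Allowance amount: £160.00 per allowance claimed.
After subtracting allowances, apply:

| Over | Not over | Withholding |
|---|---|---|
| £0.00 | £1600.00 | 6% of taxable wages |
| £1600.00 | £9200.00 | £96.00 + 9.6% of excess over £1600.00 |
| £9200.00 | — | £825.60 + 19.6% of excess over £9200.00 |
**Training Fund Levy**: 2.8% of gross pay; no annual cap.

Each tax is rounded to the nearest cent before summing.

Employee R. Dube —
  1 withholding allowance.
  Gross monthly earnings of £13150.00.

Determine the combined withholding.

£1936.64

State Income Tax: taxable = £13150.00 − 1×£160.00 = £12990.00
  £825.60 + 19.6% × (£12990.00 − £9200.00) = £825.60 + 19.6% × £3790.00 = £1568.44
Training Fund Levy: 2.8% × £13150.00 = £368.20
Total: £1568.44 + £368.20 = £1936.64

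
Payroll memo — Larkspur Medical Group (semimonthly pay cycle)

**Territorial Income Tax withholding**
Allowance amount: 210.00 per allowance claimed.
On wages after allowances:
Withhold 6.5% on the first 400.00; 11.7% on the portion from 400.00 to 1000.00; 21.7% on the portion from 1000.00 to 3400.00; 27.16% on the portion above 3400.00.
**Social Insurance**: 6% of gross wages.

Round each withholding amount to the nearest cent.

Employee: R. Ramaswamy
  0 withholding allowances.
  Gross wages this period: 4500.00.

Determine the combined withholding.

Territorial Income Tax: taxable = 4500.00
  617.00 + 27.16% × (4500.00 − 3400.00) = 617.00 + 27.16% × 1100.00 = 915.76
Social Insurance: 6% × 4500.00 = 270.00
Total: 915.76 + 270.00 = 1185.76

1185.76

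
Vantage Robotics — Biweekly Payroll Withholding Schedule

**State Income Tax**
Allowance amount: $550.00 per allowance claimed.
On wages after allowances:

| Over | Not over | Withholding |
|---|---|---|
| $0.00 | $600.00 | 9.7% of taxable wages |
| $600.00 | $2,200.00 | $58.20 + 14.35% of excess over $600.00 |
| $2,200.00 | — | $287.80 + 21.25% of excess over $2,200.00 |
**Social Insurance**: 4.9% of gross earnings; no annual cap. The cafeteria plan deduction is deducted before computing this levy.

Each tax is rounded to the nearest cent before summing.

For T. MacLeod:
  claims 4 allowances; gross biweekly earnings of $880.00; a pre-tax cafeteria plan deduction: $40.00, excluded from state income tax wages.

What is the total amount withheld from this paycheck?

$41.16

State Income Tax: taxable = $880.00 − $40.00 − 4×$550.00 = $-1,360.00
  Taxable ≤ 0 → $0.00
Social Insurance: 4.9% × $840.00 = $41.16
Total: $0.00 + $41.16 = $41.16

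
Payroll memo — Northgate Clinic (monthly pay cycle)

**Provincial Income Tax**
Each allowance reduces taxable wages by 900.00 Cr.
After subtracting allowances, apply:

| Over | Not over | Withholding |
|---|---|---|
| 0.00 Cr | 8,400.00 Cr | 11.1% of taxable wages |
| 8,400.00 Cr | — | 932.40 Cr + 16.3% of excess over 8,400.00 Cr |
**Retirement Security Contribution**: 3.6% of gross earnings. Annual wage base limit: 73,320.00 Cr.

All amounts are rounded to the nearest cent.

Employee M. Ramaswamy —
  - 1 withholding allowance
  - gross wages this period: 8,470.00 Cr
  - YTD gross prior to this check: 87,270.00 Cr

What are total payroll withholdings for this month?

Provincial Income Tax: taxable = 8,470.00 Cr − 1×900.00 Cr = 7,570.00 Cr
  11.1% × 7,570.00 Cr = 840.27 Cr
Retirement Security Contribution: YTD 87,270.00 Cr ≥ cap 73,320.00 Cr → 0.00 Cr
Total: 840.27 Cr + 0.00 Cr = 840.27 Cr

840.27 Cr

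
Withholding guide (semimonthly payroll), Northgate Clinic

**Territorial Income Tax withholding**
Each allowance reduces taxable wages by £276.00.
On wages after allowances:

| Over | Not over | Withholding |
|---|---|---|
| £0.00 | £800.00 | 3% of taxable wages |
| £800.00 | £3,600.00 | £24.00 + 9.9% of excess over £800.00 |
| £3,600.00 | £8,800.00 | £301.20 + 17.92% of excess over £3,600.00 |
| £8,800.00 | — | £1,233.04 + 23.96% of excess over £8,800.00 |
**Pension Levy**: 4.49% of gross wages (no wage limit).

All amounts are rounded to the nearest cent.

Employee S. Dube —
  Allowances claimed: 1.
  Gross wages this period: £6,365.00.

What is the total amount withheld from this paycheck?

£1,033.02

Territorial Income Tax: taxable = £6,365.00 − 1×£276.00 = £6,089.00
  £301.20 + 17.92% × (£6,089.00 − £3,600.00) = £301.20 + 17.92% × £2,489.00 = £747.23
Pension Levy: 4.49% × £6,365.00 = £285.79
Total: £747.23 + £285.79 = £1,033.02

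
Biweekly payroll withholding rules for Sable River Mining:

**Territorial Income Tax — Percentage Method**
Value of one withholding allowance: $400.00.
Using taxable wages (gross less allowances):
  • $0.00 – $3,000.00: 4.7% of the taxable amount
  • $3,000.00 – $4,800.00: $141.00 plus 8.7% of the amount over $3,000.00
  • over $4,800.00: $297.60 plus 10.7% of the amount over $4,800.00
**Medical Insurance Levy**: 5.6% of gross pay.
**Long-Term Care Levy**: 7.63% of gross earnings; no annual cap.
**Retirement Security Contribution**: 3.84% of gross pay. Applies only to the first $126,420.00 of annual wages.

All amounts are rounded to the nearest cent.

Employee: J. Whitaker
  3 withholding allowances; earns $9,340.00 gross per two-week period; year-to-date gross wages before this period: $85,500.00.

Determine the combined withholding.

Territorial Income Tax: taxable = $9,340.00 − 3×$400.00 = $8,140.00
  $297.60 + 10.7% × ($8,140.00 − $4,800.00) = $297.60 + 10.7% × $3,340.00 = $654.98
Medical Insurance Levy: 5.6% × $9,340.00 = $523.04
Long-Term Care Levy: 7.63% × $9,340.00 = $712.64
Retirement Security Contribution: 3.84% × $9,340.00 = $358.66
Total: $654.98 + $523.04 + $712.64 + $358.66 = $2,249.32

$2,249.32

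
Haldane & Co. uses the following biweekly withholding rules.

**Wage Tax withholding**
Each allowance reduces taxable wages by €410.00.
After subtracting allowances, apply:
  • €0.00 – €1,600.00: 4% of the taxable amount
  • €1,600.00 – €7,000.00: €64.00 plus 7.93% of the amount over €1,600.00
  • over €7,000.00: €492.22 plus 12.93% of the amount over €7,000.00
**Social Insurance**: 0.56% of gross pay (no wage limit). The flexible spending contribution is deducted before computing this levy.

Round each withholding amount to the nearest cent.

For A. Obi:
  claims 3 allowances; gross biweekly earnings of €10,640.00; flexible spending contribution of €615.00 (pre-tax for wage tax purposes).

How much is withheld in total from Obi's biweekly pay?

€780.45

Wage Tax: taxable = €10,640.00 − €615.00 − 3×€410.00 = €8,795.00
  €492.22 + 12.93% × (€8,795.00 − €7,000.00) = €492.22 + 12.93% × €1,795.00 = €724.31
Social Insurance: 0.56% × €10,025.00 = €56.14
Total: €724.31 + €56.14 = €780.45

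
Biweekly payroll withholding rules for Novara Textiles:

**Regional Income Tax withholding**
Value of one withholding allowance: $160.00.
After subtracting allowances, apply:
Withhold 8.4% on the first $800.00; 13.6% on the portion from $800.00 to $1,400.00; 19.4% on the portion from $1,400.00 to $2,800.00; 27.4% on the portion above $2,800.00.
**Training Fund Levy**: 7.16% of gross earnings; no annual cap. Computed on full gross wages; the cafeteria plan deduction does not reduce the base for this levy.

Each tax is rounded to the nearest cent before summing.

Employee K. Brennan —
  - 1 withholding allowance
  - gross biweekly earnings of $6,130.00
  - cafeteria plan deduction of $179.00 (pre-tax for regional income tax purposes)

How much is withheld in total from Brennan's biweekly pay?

Regional Income Tax: taxable = $6,130.00 − $179.00 − 1×$160.00 = $5,791.00
  $420.40 + 27.4% × ($5,791.00 − $2,800.00) = $420.40 + 27.4% × $2,991.00 = $1,239.93
Training Fund Levy: 7.16% × $6,130.00 = $438.91
Total: $1,239.93 + $438.91 = $1,678.84

$1,678.84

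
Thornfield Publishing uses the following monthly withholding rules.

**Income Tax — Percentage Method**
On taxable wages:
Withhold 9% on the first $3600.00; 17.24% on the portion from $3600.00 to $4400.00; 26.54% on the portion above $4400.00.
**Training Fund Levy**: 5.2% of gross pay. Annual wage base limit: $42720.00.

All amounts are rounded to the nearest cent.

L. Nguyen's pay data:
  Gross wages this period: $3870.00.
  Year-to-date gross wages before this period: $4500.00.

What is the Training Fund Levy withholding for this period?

$201.24

Training Fund Levy: 5.2% × $3870.00 = $201.24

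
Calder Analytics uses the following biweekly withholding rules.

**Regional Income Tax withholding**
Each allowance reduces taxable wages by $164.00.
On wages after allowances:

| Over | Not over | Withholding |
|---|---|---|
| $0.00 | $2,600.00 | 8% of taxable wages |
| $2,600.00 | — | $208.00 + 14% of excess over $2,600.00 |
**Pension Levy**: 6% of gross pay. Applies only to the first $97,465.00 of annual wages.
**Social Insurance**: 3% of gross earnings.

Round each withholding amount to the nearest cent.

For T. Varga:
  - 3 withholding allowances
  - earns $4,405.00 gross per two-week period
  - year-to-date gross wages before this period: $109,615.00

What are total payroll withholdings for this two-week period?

$523.97

Regional Income Tax: taxable = $4,405.00 − 3×$164.00 = $3,913.00
  $208.00 + 14% × ($3,913.00 − $2,600.00) = $208.00 + 14% × $1,313.00 = $391.82
Pension Levy: YTD $109,615.00 ≥ cap $97,465.00 → $0.00
Social Insurance: 3% × $4,405.00 = $132.15
Total: $391.82 + $0.00 + $132.15 = $523.97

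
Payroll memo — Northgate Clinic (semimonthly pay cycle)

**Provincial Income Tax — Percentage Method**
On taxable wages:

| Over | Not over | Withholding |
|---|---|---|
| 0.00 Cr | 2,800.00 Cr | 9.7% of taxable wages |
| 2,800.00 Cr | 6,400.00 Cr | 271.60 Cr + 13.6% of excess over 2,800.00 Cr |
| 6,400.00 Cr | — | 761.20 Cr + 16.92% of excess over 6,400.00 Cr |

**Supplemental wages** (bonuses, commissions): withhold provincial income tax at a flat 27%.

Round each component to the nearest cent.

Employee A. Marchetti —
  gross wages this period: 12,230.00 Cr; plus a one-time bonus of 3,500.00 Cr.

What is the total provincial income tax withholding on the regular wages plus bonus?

2,692.64 Cr

Provincial Income Tax: taxable = 12,230.00 Cr
  761.20 Cr + 16.92% × (12,230.00 Cr − 6,400.00 Cr) = 761.20 Cr + 16.92% × 5,830.00 Cr = 1,747.64 Cr
Supplemental (27% flat on bonus): 27% × 3,500.00 Cr = 945.00 Cr
Total provincial income tax: 1,747.64 Cr + 945.00 Cr = 2,692.64 Cr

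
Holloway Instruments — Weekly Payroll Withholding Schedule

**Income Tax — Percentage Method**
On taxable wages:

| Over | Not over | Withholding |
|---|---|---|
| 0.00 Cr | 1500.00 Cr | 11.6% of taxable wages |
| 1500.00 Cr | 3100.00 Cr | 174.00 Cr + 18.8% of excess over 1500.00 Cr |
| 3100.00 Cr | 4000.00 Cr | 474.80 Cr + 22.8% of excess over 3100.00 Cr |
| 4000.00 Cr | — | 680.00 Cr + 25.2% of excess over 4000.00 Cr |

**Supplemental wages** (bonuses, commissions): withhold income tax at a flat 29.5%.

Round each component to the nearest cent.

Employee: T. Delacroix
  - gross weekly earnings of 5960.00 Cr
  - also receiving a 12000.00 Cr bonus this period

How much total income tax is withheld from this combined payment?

Income Tax: taxable = 5960.00 Cr
  680.00 Cr + 25.2% × (5960.00 Cr − 4000.00 Cr) = 680.00 Cr + 25.2% × 1960.00 Cr = 1173.92 Cr
Supplemental (29.5% flat on bonus): 29.5% × 12000.00 Cr = 3540.00 Cr
Total income tax: 1173.92 Cr + 3540.00 Cr = 4713.92 Cr

4713.92 Cr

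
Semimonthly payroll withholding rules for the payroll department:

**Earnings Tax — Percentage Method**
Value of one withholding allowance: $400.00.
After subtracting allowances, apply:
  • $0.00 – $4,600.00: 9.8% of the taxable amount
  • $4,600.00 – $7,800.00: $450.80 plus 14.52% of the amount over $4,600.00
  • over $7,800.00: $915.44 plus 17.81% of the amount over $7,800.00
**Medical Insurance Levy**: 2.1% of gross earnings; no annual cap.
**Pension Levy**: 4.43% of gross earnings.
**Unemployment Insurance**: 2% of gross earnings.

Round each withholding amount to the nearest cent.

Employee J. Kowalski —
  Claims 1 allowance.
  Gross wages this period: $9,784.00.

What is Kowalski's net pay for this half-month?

Earnings Tax: taxable = $9,784.00 − 1×$400.00 = $9,384.00
  $915.44 + 17.81% × ($9,384.00 − $7,800.00) = $915.44 + 17.81% × $1,584.00 = $1,197.55
Medical Insurance Levy: 2.1% × $9,784.00 = $205.46
Pension Levy: 4.43% × $9,784.00 = $433.43
Unemployment Insurance: 2% × $9,784.00 = $195.68
Total withheld: $1,197.55 + $205.46 + $433.43 + $195.68 = $2,032.12
Net pay: $9,784.00 − $2,032.12 = $7,751.88

$7,751.88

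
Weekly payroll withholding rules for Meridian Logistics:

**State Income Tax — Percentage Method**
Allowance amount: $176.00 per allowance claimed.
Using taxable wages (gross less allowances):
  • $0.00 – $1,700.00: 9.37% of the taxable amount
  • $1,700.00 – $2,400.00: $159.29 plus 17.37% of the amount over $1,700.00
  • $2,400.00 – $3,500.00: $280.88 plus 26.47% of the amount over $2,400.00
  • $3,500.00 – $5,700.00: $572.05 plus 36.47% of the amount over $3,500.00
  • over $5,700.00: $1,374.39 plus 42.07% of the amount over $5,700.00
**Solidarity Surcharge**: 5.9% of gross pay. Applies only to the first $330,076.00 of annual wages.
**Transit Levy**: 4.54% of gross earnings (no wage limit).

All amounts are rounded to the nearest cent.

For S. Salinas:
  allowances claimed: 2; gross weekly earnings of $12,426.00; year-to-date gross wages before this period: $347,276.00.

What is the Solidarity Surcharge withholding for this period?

Solidarity Surcharge: YTD $347,276.00 ≥ cap $330,076.00 → $0.00

$0.00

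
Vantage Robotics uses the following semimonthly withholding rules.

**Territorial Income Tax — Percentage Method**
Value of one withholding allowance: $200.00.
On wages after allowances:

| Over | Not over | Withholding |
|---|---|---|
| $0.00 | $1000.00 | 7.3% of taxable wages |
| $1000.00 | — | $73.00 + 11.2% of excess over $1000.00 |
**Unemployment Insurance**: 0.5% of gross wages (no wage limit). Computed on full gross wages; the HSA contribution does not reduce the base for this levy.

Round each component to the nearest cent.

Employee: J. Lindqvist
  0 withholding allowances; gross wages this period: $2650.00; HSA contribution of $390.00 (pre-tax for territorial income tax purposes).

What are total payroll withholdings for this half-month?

Territorial Income Tax: taxable = $2650.00 − $390.00 = $2260.00
  $73.00 + 11.2% × ($2260.00 − $1000.00) = $73.00 + 11.2% × $1260.00 = $214.12
Unemployment Insurance: 0.5% × $2650.00 = $13.25
Total: $214.12 + $13.25 = $227.37

$227.37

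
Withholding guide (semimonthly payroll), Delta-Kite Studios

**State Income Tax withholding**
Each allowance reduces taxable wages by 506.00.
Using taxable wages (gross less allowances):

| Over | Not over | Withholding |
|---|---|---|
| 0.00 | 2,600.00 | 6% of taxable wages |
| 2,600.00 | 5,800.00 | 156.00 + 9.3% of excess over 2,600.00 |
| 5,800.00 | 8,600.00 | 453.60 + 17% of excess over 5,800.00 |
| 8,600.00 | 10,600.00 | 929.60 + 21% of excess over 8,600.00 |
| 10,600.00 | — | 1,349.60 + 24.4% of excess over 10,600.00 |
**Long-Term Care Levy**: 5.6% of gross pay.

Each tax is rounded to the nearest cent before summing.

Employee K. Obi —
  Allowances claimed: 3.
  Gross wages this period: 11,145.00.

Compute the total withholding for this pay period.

1,769.39

State Income Tax: taxable = 11,145.00 − 3×506.00 = 9,627.00
  929.60 + 21% × (9,627.00 − 8,600.00) = 929.60 + 21% × 1,027.00 = 1,145.27
Long-Term Care Levy: 5.6% × 11,145.00 = 624.12
Total: 1,145.27 + 624.12 = 1,769.39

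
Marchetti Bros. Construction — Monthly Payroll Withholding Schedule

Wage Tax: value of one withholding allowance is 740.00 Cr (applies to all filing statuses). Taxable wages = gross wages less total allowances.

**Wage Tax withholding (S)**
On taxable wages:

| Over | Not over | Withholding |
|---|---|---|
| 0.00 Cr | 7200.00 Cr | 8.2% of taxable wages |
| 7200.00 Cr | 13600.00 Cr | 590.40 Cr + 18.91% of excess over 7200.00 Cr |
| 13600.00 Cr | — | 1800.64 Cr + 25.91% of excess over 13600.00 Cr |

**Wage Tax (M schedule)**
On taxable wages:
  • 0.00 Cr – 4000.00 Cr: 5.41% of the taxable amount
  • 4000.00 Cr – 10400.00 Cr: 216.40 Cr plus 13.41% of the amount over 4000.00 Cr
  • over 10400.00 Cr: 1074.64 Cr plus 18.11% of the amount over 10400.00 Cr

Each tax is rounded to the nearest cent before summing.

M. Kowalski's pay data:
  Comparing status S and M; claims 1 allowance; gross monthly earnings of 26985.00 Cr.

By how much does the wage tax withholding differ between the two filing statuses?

1132.79 Cr

Wage Tax (S): taxable = 26985.00 Cr − 1×740.00 Cr = 26245.00 Cr
  1800.64 Cr + 25.91% × (26245.00 Cr − 13600.00 Cr) = 1800.64 Cr + 25.91% × 12645.00 Cr = 5076.96 Cr
Wage Tax (M): taxable = 26985.00 Cr − 1×740.00 Cr = 26245.00 Cr
  1074.64 Cr + 18.11% × (26245.00 Cr − 10400.00 Cr) = 1074.64 Cr + 18.11% × 15845.00 Cr = 3944.17 Cr
Difference: |5076.96 Cr − 3944.17 Cr| = 1132.79 Cr (higher under S)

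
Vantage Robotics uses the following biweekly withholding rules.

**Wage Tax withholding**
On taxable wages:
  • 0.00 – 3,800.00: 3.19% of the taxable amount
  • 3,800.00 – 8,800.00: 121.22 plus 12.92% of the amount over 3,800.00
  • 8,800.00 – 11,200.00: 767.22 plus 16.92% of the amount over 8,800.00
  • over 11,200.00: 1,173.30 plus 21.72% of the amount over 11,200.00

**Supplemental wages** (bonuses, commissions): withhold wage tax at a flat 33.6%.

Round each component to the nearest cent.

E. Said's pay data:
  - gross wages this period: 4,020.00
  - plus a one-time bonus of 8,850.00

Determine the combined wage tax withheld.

3,123.24

Wage Tax: taxable = 4,020.00
  121.22 + 12.92% × (4,020.00 − 3,800.00) = 121.22 + 12.92% × 220.00 = 149.64
Supplemental (33.6% flat on bonus): 33.6% × 8,850.00 = 2,973.60
Total wage tax: 149.64 + 2,973.60 = 3,123.24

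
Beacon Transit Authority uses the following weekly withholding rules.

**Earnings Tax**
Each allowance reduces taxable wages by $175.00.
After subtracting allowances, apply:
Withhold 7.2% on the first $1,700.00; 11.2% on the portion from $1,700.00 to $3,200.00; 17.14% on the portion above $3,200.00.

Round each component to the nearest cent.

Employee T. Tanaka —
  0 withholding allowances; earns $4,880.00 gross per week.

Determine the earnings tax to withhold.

Earnings Tax: taxable = $4,880.00
  $290.40 + 17.14% × ($4,880.00 − $3,200.00) = $290.40 + 17.14% × $1,680.00 = $578.35

$578.35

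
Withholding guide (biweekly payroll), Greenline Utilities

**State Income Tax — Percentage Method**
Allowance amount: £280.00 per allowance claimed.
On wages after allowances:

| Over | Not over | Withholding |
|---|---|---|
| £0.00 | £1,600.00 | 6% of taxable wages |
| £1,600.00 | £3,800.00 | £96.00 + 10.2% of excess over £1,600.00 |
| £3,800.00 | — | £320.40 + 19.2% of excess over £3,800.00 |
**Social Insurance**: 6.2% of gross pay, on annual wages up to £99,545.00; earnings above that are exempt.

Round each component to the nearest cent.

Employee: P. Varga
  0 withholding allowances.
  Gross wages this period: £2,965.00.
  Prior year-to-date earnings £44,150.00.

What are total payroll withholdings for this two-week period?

State Income Tax: taxable = £2,965.00
  £96.00 + 10.2% × (£2,965.00 − £1,600.00) = £96.00 + 10.2% × £1,365.00 = £235.23
Social Insurance: 6.2% × £2,965.00 = £183.83
Total: £235.23 + £183.83 = £419.06

£419.06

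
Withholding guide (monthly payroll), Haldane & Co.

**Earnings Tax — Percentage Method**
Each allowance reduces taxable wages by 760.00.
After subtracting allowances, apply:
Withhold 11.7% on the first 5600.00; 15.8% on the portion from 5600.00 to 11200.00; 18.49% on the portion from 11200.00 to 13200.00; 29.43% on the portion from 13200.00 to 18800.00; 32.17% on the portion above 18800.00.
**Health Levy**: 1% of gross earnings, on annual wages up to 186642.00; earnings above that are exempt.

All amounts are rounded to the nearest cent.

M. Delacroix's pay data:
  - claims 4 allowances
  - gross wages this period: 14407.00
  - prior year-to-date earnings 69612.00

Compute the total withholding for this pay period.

1714.95

Earnings Tax: taxable = 14407.00 − 4×760.00 = 11367.00
  1540.00 + 18.49% × (11367.00 − 11200.00) = 1540.00 + 18.49% × 167.00 = 1570.88
Health Levy: 1% × 14407.00 = 144.07
Total: 1570.88 + 144.07 = 1714.95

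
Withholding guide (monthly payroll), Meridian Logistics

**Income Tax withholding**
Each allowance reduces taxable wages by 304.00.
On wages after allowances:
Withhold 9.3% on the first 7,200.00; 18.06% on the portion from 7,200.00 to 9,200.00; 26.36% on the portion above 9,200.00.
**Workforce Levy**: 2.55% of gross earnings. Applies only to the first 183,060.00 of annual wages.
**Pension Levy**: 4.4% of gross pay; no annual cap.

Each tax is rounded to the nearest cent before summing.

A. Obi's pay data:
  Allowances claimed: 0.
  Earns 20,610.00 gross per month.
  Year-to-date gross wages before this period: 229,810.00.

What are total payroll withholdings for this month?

Income Tax: taxable = 20,610.00
  1,030.80 + 26.36% × (20,610.00 − 9,200.00) = 1,030.80 + 26.36% × 11,410.00 = 4,038.48
Workforce Levy: YTD 229,810.00 ≥ cap 183,060.00 → 0.00
Pension Levy: 4.4% × 20,610.00 = 906.84
Total: 4,038.48 + 0.00 + 906.84 = 4,945.32

4,945.32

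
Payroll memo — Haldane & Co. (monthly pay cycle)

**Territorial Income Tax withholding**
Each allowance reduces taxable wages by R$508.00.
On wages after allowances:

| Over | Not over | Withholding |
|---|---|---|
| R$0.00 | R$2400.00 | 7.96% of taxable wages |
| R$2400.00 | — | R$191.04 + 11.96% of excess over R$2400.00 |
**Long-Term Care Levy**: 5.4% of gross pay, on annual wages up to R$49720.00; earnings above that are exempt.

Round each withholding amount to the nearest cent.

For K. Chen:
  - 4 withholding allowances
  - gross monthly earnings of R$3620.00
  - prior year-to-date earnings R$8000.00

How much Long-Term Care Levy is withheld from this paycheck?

Long-Term Care Levy: 5.4% × R$3620.00 = R$195.48

R$195.48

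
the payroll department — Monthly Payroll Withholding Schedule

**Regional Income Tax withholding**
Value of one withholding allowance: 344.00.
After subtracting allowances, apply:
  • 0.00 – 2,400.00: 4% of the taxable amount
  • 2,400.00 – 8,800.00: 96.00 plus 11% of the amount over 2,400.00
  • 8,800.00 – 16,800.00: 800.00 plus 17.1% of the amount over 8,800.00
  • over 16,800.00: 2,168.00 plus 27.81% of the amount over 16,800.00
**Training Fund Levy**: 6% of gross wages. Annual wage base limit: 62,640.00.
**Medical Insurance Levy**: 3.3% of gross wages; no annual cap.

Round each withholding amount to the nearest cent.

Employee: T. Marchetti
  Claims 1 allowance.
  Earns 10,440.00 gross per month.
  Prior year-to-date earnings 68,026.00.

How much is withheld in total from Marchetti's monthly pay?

Regional Income Tax: taxable = 10,440.00 − 1×344.00 = 10,096.00
  800.00 + 17.1% × (10,096.00 − 8,800.00) = 800.00 + 17.1% × 1,296.00 = 1,021.62
Training Fund Levy: YTD 68,026.00 ≥ cap 62,640.00 → 0.00
Medical Insurance Levy: 3.3% × 10,440.00 = 344.52
Total: 1,021.62 + 0.00 + 344.52 = 1,366.14

1,366.14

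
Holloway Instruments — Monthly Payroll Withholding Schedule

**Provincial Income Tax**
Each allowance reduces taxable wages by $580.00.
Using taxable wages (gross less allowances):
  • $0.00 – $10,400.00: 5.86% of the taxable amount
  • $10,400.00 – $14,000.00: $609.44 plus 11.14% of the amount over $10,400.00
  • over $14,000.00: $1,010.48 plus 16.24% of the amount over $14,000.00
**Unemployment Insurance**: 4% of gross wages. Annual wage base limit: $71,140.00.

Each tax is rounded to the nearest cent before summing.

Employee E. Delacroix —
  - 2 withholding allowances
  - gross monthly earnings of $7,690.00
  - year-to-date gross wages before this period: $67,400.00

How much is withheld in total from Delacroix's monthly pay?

$532.26

Provincial Income Tax: taxable = $7,690.00 − 2×$580.00 = $6,530.00
  5.86% × $6,530.00 = $382.66
Unemployment Insurance: cap $71,140.00 − YTD $67,400.00 = $3,740.00 subject; 4% × $3,740.00 = $149.60
Total: $382.66 + $149.60 = $532.26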